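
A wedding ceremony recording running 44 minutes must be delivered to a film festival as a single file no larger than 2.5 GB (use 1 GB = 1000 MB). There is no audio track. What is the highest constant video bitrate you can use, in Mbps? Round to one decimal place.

7.6 Mbps

Budget: 2.5 GB = 20000.0 Mb.
44 min = 2640 s
Total bitrate budget: 20000.0 Mb / 2640 s = 7.576 Mbps.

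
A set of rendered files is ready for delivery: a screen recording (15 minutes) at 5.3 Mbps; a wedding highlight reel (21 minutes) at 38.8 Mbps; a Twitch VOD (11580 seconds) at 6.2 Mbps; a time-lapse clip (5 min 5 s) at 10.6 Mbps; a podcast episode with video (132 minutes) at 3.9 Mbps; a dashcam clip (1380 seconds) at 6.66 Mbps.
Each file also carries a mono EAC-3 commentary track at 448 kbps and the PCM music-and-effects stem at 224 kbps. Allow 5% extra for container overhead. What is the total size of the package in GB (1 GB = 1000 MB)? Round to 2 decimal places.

Audio total: 448 + 224 = 672 kbps = 0.672 Mbps.
screen recording: 5.972 Mbps × 900 s × 1.05 = 5643.5 Mb
wedding highlight reel: 39.472 Mbps × 1260 s × 1.05 = 52221.5 Mb
Twitch VOD: 6.872 Mbps × 11580 s × 1.05 = 83556.6 Mb
time-lapse clip: 11.272 Mbps × 305 s × 1.05 = 3609.9 Mb
podcast episode with video: 4.572 Mbps × 7920 s × 1.05 = 38020.8 Mb
dashcam clip: 7.332 Mbps × 1380 s × 1.05 = 10624.1 Mb
Total: 193676.3 Mb = 24209.5 MB.
= 24.21 GB.

24.21 GB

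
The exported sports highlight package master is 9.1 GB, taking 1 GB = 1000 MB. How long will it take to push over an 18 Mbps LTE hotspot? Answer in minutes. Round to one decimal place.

File: 9.1 GB = 72800.0 Mb.
At 18 Mbps: 72800.0 / 18 = 4044.4 s ≈ 67.4 minutes.

67.4 minutes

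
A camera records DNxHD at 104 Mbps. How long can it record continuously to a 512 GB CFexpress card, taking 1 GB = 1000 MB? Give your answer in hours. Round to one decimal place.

10.9 hours

Capacity: 512 GB = 4,096,000 Mb.
Recording time: 4,096,000 / 104.000 = 39,385 s ≈ 10.9 hours.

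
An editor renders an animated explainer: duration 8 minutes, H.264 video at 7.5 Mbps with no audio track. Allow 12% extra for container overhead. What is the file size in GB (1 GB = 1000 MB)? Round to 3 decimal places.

0.504 GB

8 min = 480 s
Total bitrate: 7.5 Mbps.
Stream data: 7.500 Mbps × 480 s = 3600.0 Mb.
With 12% container overhead: ×1.12.
4,032 Mb ÷ 8 = 504.0 MB → 0.504 GB.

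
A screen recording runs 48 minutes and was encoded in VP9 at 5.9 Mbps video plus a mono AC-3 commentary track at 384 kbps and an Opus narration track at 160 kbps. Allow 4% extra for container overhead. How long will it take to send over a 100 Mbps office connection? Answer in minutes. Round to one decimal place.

48 min = 2880 s
Audio total: 384 + 160 = 544 kbps = 0.544 Mbps.
Total bitrate: 6.444 Mbps.
File: 6.444 Mbps × 2880 s = 18558.7 Mb.
With 4% container overhead: ×1.04. → 19301.1 Mb.
At 100 Mbps: 19301.1 / 100 = 193.0 s ≈ 3.22 minutes.

3.2 minutes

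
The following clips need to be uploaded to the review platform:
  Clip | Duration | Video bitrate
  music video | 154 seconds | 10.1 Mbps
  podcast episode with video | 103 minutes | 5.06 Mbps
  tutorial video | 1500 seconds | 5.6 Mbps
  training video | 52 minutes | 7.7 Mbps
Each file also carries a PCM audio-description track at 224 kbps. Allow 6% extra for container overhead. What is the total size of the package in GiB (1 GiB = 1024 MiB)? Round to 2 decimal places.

Audio: 224 kbps = 0.224 Mbps.
music video: 10.324 Mbps × 154 s × 1.06 = 1685.3 Mb
podcast episode with video: 5.284 Mbps × 6180 s × 1.06 = 34614.4 Mb
tutorial video: 5.824 Mbps × 1500 s × 1.06 = 9260.2 Mb
training video: 7.924 Mbps × 3120 s × 1.06 = 26206.3 Mb
Total: 71766.1 Mb = 8970.8 MB.
= 8.355 GiB.

8.35 GiB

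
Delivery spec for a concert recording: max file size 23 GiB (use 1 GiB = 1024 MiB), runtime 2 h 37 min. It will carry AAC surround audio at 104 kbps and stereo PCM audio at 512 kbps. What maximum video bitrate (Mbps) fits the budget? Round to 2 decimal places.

Budget: 23 GiB = 197568.5 Mb.
2 h 37 min = 157 min = 9420 s
Total bitrate budget: 197568.5 Mb / 9420 s = 20.973 Mbps.
Audio total: 104 + 512 = 616 kbps = 0.616 Mbps.
Video: 20.973 − 0.616 = 20.357 Mbps.

20.36 Mbps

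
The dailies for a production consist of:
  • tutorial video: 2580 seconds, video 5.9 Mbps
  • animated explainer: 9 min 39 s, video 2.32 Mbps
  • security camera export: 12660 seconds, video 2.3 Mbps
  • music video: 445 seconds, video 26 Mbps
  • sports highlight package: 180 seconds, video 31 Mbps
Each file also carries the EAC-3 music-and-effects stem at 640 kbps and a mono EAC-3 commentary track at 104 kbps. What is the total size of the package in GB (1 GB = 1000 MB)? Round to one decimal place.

Audio total: 640 + 104 = 744 kbps = 0.744 Mbps.
tutorial video: 6.644 Mbps × 2580 s = 17141.5 Mb
animated explainer: 3.064 Mbps × 579 s = 1774.1 Mb
security camera export: 3.044 Mbps × 12660 s = 38537.0 Mb
music video: 26.744 Mbps × 445 s = 11901.1 Mb
sports highlight package: 31.744 Mbps × 180 s = 5713.9 Mb
Total: 75067.6 Mb = 9383.5 MB.
= 9.383 GB.

9.4 GB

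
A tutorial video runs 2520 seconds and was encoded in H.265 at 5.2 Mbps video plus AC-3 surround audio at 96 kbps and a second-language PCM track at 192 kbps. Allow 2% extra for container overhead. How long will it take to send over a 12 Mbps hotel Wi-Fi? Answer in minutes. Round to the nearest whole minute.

20 minutes

Audio total: 96 + 192 = 288 kbps = 0.288 Mbps.
Total bitrate: 5.488 Mbps.
File: 5.488 Mbps × 2520 s = 13829.8 Mb.
With 2% container overhead: ×1.02. → 14106.4 Mb.
At 12 Mbps: 14106.4 / 12 = 1175.5 s ≈ 19.6 minutes.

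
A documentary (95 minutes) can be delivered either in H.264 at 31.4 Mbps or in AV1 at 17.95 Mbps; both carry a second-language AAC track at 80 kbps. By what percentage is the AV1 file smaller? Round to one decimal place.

95 min = 5700 s
Audio: 80 kbps = 0.080 Mbps.
H.264: 31.480 Mbps × 5700 s = 179436.0 Mb = 22.430 GB.
AV1: 18.030 Mbps × 5700 s = 102771.0 Mb = 12.846 GB.
Reduction: (1 − 12.846/22.430) × 100 = 42.73%.

42.7%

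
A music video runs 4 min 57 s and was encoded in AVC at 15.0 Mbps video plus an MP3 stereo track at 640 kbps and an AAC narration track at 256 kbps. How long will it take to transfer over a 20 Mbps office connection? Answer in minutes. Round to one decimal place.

3.9 minutes

4 min 57 s = 297 s
Audio total: 640 + 256 = 896 kbps = 0.896 Mbps.
Total bitrate: 15.896 Mbps.
File: 15.896 Mbps × 297 s = 4721.1 Mb.
At 20 Mbps: 4721.1 / 20 = 236.1 s ≈ 3.93 minutes.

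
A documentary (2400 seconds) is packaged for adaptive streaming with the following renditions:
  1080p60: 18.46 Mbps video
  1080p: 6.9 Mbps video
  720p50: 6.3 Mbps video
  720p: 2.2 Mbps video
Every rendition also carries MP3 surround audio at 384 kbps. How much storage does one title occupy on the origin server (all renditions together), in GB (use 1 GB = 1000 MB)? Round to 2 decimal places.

Audio: 384 kbps = 0.384 Mbps.
Sum of rendition bitrates: (18.46+0.384) + (6.9+0.384) + (6.3+0.384) + (2.2+0.384) = 35.396 Mbps.
× 2400 s = 84,950 Mb = 10,619 MB = 10.62 GB.

10.62 GB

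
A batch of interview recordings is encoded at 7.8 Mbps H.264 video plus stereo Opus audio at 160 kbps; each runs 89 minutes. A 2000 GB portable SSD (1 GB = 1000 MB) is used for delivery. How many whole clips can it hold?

89 min = 5340 s
Audio: 160 kbps = 0.160 Mbps.
Total bitrate: 7.960 Mbps.
Per item: 7.960 Mbps × 5340 s = 42,506 Mb = 5,313 MB.
Capacity: 2000 GB = 16,000,000 Mb; 376.41 items → 376 complete.

376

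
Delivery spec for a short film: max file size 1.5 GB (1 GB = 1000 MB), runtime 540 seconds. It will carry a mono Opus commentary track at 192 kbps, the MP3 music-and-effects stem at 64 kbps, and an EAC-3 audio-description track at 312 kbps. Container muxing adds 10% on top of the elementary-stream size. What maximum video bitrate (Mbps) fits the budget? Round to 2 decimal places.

Budget: 1.5 GB = 12000.0 Mb.
Stream payload after overhead: 12000.0 / 1.10 = 10909.1 Mb.
Total bitrate budget: 10909.1 Mb / 540 s = 20.202 Mbps.
Audio total: 192 + 64 + 312 = 568 kbps = 0.568 Mbps.
Video: 20.202 − 0.568 = 19.634 Mbps.

19.63 Mbps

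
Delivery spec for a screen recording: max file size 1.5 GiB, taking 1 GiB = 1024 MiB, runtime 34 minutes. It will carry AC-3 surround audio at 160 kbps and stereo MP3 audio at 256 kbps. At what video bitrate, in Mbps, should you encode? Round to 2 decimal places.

Budget: 1.5 GiB = 12884.9 Mb.
34 min = 2040 s
Total bitrate budget: 12884.9 Mb / 2040 s = 6.316 Mbps.
Audio total: 160 + 256 = 416 kbps = 0.416 Mbps.
Video: 6.316 − 0.416 = 5.900 Mbps.

5.90 Mbps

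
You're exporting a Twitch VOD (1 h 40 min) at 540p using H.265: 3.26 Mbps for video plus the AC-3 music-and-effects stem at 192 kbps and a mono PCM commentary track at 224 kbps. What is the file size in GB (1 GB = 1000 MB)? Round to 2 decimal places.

1 h 40 min = 100 min = 6000 s
Audio total: 192 + 224 = 416 kbps = 0.416 Mbps.
Total bitrate: 3.26 + 0.416 = 3.676 Mbps.
Stream data: 3.676 Mbps × 6000 s = 22056.0 Mb.
22,056 Mb ÷ 8 = 2,757 MB → 2.757 GB.

2.76 GB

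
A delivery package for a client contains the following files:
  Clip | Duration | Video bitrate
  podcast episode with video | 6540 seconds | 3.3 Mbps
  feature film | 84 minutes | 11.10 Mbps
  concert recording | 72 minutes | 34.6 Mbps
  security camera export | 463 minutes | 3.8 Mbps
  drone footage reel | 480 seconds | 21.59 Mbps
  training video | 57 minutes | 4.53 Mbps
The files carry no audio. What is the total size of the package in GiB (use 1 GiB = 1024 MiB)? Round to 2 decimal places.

podcast episode with video: 3.300 Mbps × 6540 s = 21582.0 Mb
feature film: 11.100 Mbps × 5040 s = 55944.0 Mb
concert recording: 34.600 Mbps × 4320 s = 149472.0 Mb
security camera export: 3.800 Mbps × 27780 s = 105564.0 Mb
drone footage reel: 21.590 Mbps × 480 s = 10363.2 Mb
training video: 4.530 Mbps × 3420 s = 15492.6 Mb
Total: 358417.8 Mb = 44802.2 MB.
= 41.73 GiB.

41.73 GiB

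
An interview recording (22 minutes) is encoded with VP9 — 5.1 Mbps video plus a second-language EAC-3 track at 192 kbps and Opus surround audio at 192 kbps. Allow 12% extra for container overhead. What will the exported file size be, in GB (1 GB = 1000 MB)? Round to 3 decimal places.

1.013 GB

22 min = 1320 s
Audio total: 192 + 192 = 384 kbps = 0.384 Mbps.
Total bitrate: 5.1 + 0.384 = 5.484 Mbps.
Stream data: 5.484 Mbps × 1320 s = 7238.9 Mb.
With 12% container overhead: ×1.12.
8,108 Mb ÷ 8 = 1,013 MB → 1.013 GB.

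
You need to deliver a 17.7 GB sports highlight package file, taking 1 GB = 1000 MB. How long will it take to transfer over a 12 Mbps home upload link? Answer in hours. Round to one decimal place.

File: 17.7 GB = 141600.0 Mb.
At 12 Mbps: 141600.0 / 12 = 11800.0 s ≈ 3.28 hours.

3.3 hours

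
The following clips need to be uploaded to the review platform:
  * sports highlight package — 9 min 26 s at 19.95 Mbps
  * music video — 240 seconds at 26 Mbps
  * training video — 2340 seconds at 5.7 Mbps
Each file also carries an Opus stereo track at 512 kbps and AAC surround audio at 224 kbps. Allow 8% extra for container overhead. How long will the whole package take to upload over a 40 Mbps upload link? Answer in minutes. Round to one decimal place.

Audio total: 512 + 224 = 736 kbps = 0.736 Mbps.
sports highlight package: 20.686 Mbps × 566 s × 1.08 = 12644.9 Mb
music video: 26.736 Mbps × 240 s × 1.08 = 6930.0 Mb
training video: 6.436 Mbps × 2340 s × 1.08 = 16265.1 Mb
Total: 35840.0 Mb = 4480.0 MB.
At 40 Mbps: 35840.0 / 40 = 896 s ≈ 14.9 minutes.

14.9 minutes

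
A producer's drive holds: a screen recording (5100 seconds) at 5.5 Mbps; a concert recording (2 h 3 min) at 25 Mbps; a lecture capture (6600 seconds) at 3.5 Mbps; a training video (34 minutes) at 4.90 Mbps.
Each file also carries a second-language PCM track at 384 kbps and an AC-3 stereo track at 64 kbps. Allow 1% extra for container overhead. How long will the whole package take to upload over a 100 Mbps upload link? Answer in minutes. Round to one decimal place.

42.9 minutes

Audio total: 384 + 64 = 448 kbps = 0.448 Mbps.
screen recording: 5.948 Mbps × 5100 s × 1.01 = 30638.1 Mb
concert recording: 25.448 Mbps × 7380 s × 1.01 = 189684.3 Mb
lecture capture: 3.948 Mbps × 6600 s × 1.01 = 26317.4 Mb
training video: 5.348 Mbps × 2040 s × 1.01 = 11019.0 Mb
Total: 257658.8 Mb = 32207.4 MB.
At 100 Mbps: 257658.8 / 100 = 2577 s ≈ 42.9 minutes.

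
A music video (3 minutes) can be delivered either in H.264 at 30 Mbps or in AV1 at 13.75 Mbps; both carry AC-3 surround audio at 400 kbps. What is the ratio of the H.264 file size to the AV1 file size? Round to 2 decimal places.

2.15

3 min = 180 s
Audio: 400 kbps = 0.400 Mbps.
H.264: 30.400 Mbps × 180 s = 5472.0 Mb = 0.684 GB.
AV1: 14.150 Mbps × 180 s = 2547.0 Mb = 0.318 GB.
Ratio: 0.684 / 0.318 = 2.148.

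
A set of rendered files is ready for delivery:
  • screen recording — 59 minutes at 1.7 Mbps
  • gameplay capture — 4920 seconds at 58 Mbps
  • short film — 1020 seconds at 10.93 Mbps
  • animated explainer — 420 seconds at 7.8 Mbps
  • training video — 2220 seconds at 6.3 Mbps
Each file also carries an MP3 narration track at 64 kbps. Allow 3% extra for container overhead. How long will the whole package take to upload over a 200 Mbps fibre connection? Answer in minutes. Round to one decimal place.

27.5 minutes

Audio: 64 kbps = 0.064 Mbps.
screen recording: 1.764 Mbps × 3540 s × 1.03 = 6431.9 Mb
gameplay capture: 58.064 Mbps × 4920 s × 1.03 = 294245.1 Mb
short film: 10.994 Mbps × 1020 s × 1.03 = 11550.3 Mb
animated explainer: 7.864 Mbps × 420 s × 1.03 = 3402.0 Mb
training video: 6.364 Mbps × 2220 s × 1.03 = 14551.9 Mb
Total: 330181.2 Mb = 41272.7 MB.
At 200 Mbps: 330181.2 / 200 = 1651 s ≈ 27.5 minutes.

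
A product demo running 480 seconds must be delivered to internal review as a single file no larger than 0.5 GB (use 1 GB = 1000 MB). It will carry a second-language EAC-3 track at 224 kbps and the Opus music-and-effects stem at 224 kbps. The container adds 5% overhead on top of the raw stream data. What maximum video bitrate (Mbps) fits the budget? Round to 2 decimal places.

7.49 Mbps

Budget: 0.5 GB = 4000.0 Mb.
Stream payload after overhead: 4000.0 / 1.05 = 3809.5 Mb.
Total bitrate budget: 3809.5 Mb / 480 s = 7.937 Mbps.
Audio total: 224 + 224 = 448 kbps = 0.448 Mbps.
Video: 7.937 − 0.448 = 7.489 Mbps.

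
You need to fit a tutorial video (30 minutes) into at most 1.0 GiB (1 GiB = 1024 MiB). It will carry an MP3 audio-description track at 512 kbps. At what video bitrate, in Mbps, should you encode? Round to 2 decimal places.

4.26 Mbps

Budget: 1.0 GiB = 8589.9 Mb.
30 min = 1800 s
Total bitrate budget: 8589.9 Mb / 1800 s = 4.772 Mbps.
Audio: 512 kbps = 0.512 Mbps.
Video: 4.772 − 0.512 = 4.260 Mbps.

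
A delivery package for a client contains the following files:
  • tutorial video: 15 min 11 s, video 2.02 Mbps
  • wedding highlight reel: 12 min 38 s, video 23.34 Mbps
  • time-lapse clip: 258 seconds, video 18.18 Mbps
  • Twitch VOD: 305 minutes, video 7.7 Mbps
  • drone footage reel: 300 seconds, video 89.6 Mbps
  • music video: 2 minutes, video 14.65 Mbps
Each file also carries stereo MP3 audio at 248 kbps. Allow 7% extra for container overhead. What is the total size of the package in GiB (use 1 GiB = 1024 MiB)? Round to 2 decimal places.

Audio: 248 kbps = 0.248 Mbps.
tutorial video: 2.268 Mbps × 911 s × 1.07 = 2210.8 Mb
wedding highlight reel: 23.588 Mbps × 758 s × 1.07 = 19131.3 Mb
time-lapse clip: 18.428 Mbps × 258 s × 1.07 = 5087.2 Mb
Twitch VOD: 7.948 Mbps × 18300 s × 1.07 = 155629.8 Mb
drone footage reel: 89.848 Mbps × 300 s × 1.07 = 28841.2 Mb
music video: 14.898 Mbps × 120 s × 1.07 = 1912.9 Mb
Total: 212813.2 Mb = 26601.6 MB.
= 24.77 GiB.

24.77 GiB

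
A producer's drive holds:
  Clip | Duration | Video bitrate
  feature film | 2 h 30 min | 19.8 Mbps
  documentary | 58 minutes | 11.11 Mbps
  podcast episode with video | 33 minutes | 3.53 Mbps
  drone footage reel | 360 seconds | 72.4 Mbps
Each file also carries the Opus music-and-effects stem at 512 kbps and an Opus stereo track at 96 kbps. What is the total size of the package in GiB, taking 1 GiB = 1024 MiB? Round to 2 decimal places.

30.14 GiB

Audio total: 512 + 96 = 608 kbps = 0.608 Mbps.
feature film: 20.408 Mbps × 9000 s = 183672.0 Mb
documentary: 11.718 Mbps × 3480 s = 40778.6 Mb
podcast episode with video: 4.138 Mbps × 1980 s = 8193.2 Mb
drone footage reel: 73.008 Mbps × 360 s = 26282.9 Mb
Total: 258926.8 Mb = 32365.8 MB.
= 30.14 GiB.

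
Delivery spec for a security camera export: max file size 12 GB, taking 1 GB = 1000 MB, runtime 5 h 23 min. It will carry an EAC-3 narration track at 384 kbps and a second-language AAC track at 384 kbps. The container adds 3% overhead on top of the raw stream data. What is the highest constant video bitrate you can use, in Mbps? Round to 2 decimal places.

Budget: 12 GB = 96000.0 Mb.
Stream payload after overhead: 96000.0 / 1.03 = 93203.9 Mb.
5 h 23 min = 323 min = 19380 s
Total bitrate budget: 93203.9 Mb / 19380 s = 4.809 Mbps.
Audio total: 384 + 384 = 768 kbps = 0.768 Mbps.
Video: 4.809 − 0.768 = 4.041 Mbps.

4.04 Mbps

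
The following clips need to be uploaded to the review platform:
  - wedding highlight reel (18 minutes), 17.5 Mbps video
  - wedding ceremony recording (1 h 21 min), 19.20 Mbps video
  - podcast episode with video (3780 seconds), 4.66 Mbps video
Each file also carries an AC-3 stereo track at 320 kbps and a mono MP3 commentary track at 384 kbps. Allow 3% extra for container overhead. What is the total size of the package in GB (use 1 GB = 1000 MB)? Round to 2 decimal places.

Audio total: 320 + 384 = 704 kbps = 0.704 Mbps.
wedding highlight reel: 18.204 Mbps × 1080 s × 1.03 = 20250.1 Mb
wedding ceremony recording: 19.904 Mbps × 4860 s × 1.03 = 99635.4 Mb
podcast episode with video: 5.364 Mbps × 3780 s × 1.03 = 20884.2 Mb
Total: 140769.8 Mb = 17596.2 MB.
= 17.60 GB.

17.60 GB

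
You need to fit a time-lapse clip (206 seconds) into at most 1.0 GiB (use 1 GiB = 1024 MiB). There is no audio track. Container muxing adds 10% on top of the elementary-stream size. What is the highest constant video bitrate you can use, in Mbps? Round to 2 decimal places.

37.91 Mbps

Budget: 1.0 GiB = 8589.9 Mb.
Stream payload after overhead: 8589.9 / 1.10 = 7809.0 Mb.
Total bitrate budget: 7809.0 Mb / 206 s = 37.908 Mbps.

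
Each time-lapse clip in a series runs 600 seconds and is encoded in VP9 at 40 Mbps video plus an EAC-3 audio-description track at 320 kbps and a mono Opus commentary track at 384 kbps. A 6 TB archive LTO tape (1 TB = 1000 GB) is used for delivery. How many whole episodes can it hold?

Audio total: 320 + 384 = 704 kbps = 0.704 Mbps.
Total bitrate: 40.704 Mbps.
Per item: 40.704 Mbps × 600 s = 24,422 Mb = 3,053 MB.
Capacity: 6 TB = 48,000,000 Mb; 1965.41 items → 1965 complete.

1965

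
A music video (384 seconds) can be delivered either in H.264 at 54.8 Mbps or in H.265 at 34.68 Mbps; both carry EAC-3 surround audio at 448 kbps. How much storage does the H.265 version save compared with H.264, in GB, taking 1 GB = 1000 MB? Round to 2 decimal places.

Audio: 448 kbps = 0.448 Mbps.
H.264: 55.248 Mbps × 384 s = 21215.2 Mb = 2.652 GB.
H.265: 35.128 Mbps × 384 s = 13489.2 Mb = 1.686 GB.
Saving: 2.652 − 1.686 = 0.966 GB.

0.97 GB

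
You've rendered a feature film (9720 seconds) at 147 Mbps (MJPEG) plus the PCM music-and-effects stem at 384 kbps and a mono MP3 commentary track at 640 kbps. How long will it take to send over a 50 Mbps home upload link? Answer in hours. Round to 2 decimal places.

Audio total: 384 + 640 = 1024 kbps = 1.024 Mbps.
Total bitrate: 148.024 Mbps.
File: 148.024 Mbps × 9720 s = 1438793.3 Mb.
At 50 Mbps: 1438793.3 / 50 = 28775.9 s ≈ 7.99 hours.

7.99 hours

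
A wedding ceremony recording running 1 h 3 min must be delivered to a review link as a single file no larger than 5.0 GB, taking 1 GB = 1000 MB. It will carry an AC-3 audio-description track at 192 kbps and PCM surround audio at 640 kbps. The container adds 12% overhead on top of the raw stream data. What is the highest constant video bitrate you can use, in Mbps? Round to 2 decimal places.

Budget: 5.0 GB = 40000.0 Mb.
Stream payload after overhead: 40000.0 / 1.12 = 35714.3 Mb.
1 h 3 min = 63 min = 3780 s
Total bitrate budget: 35714.3 Mb / 3780 s = 9.448 Mbps.
Audio total: 192 + 640 = 832 kbps = 0.832 Mbps.
Video: 9.448 − 0.832 = 8.616 Mbps.

8.62 Mbps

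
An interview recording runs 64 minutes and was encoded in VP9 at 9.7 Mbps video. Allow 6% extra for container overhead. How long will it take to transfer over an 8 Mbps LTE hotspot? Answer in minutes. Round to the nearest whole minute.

64 min = 3840 s
File: 9.700 Mbps × 3840 s = 37248.0 Mb.
With 6% container overhead: ×1.06. → 39482.9 Mb.
At 8 Mbps: 39482.9 / 8 = 4935.4 s ≈ 82.3 minutes.

82 minutes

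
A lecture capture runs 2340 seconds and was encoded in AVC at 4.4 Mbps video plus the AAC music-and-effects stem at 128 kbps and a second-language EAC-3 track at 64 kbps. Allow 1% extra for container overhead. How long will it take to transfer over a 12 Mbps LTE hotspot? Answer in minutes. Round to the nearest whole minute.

Audio total: 128 + 64 = 192 kbps = 0.192 Mbps.
Total bitrate: 4.592 Mbps.
File: 4.592 Mbps × 2340 s = 10745.3 Mb.
With 1% container overhead: ×1.01. → 10852.7 Mb.
At 12 Mbps: 10852.7 / 12 = 904.4 s ≈ 15.1 minutes.

15 minutes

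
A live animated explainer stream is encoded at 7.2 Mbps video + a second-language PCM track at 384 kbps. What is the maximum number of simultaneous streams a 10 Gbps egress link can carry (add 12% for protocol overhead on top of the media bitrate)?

1177

Audio: 384 kbps = 0.384 Mbps.
Per-viewer media rate: 7.584 Mbps.
On the wire with 12% overhead: 8.494 Mbps.
10 Gbps = 10,000 Mbps; 10,000 / 8.494 = 1177.29 → 1177 viewers.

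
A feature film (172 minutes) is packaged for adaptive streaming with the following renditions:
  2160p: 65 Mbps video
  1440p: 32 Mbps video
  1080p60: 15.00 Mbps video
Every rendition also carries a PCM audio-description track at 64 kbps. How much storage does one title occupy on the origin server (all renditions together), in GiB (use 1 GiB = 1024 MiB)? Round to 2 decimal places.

172 min = 10320 s
Audio: 64 kbps = 0.064 Mbps.
Sum of rendition bitrates: (65+0.064) + (32+0.064) + (15.00+0.064) = 112.192 Mbps.
× 10320 s = 1,157,821 Mb = 144,728 MB = 134.8 GiB.

134.79 GiB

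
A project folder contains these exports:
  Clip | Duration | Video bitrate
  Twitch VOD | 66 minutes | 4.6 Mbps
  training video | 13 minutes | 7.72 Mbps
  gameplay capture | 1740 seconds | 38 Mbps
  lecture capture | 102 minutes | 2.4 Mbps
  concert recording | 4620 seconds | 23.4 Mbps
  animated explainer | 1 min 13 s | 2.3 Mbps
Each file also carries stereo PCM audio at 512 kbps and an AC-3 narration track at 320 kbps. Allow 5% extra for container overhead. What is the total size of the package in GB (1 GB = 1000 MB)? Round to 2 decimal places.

29.89 GB

Audio total: 512 + 320 = 832 kbps = 0.832 Mbps.
Twitch VOD: 5.432 Mbps × 3960 s × 1.05 = 22586.3 Mb
training video: 8.552 Mbps × 780 s × 1.05 = 7004.1 Mb
gameplay capture: 38.832 Mbps × 1740 s × 1.05 = 70946.1 Mb
lecture capture: 3.232 Mbps × 6120 s × 1.05 = 20768.8 Mb
concert recording: 24.232 Mbps × 4620 s × 1.05 = 117549.4 Mb
animated explainer: 3.132 Mbps × 73 s × 1.05 = 240.1 Mb
Total: 239094.7 Mb = 29886.8 MB.
= 29.89 GB.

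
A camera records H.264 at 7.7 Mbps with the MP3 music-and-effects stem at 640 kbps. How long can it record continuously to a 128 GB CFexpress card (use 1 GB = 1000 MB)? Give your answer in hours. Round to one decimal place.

34.1 hours

Audio: 640 kbps = 0.640 Mbps.
Total bitrate: 7.7 + 0.640 = 8.340 Mbps.
Capacity: 128 GB = 1,024,000 Mb.
Recording time: 1,024,000 / 8.340 = 122,782 s ≈ 34.1 hours.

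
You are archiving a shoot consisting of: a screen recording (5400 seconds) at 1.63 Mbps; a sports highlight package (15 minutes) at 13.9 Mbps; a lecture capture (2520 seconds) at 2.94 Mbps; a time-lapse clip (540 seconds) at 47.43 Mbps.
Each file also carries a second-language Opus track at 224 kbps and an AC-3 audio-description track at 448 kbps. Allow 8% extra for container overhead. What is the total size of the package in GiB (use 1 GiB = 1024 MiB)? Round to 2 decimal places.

7.62 GiB

Audio total: 224 + 448 = 672 kbps = 0.672 Mbps.
screen recording: 2.302 Mbps × 5400 s × 1.08 = 13425.3 Mb
sports highlight package: 14.572 Mbps × 900 s × 1.08 = 14164.0 Mb
lecture capture: 3.612 Mbps × 2520 s × 1.08 = 9830.4 Mb
time-lapse clip: 48.102 Mbps × 540 s × 1.08 = 28053.1 Mb
Total: 65472.8 Mb = 8184.1 MB.
= 7.622 GiB.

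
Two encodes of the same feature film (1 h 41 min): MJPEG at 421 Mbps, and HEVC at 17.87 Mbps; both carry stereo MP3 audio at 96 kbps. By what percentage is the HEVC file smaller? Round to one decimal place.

95.7%

1 h 41 min = 101 min = 6060 s
Audio: 96 kbps = 0.096 Mbps.
MJPEG: 421.096 Mbps × 6060 s = 2551841.8 Mb = 318.980 GB.
HEVC: 17.966 Mbps × 6060 s = 108874.0 Mb = 13.609 GB.
Reduction: (1 − 13.609/318.980) × 100 = 95.73%.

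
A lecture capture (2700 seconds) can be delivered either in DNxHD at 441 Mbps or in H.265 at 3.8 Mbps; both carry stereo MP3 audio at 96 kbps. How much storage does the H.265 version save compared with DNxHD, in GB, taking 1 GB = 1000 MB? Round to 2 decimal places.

147.56 GB

Audio: 96 kbps = 0.096 Mbps.
DNxHD: 441.096 Mbps × 2700 s = 1190959.2 Mb = 148.870 GB.
H.265: 3.896 Mbps × 2700 s = 10519.2 Mb = 1.315 GB.
Saving: 148.870 − 1.315 = 147.555 GB.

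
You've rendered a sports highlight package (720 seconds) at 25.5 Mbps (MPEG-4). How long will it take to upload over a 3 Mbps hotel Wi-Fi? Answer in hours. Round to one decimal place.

File: 25.500 Mbps × 720 s = 18360.0 Mb.
At 3 Mbps: 18360.0 / 3 = 6120.0 s ≈ 1.7 hours.

1.7 hours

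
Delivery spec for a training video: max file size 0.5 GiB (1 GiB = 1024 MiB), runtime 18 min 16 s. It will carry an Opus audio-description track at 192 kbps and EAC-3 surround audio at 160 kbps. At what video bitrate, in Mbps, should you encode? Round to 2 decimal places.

Budget: 0.5 GiB = 4295.0 Mb.
18 min 16 s = 1096 s
Total bitrate budget: 4295.0 Mb / 1096 s = 3.919 Mbps.
Audio total: 192 + 160 = 352 kbps = 0.352 Mbps.
Video: 3.919 − 0.352 = 3.567 Mbps.

3.57 Mbps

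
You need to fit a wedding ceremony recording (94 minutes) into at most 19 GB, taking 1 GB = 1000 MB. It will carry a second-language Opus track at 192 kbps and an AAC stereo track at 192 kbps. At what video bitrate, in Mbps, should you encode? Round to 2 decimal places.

Budget: 19 GB = 152000.0 Mb.
94 min = 5640 s
Total bitrate budget: 152000.0 Mb / 5640 s = 26.950 Mbps.
Audio total: 192 + 192 = 384 kbps = 0.384 Mbps.
Video: 26.950 − 0.384 = 26.566 Mbps.

26.57 Mbps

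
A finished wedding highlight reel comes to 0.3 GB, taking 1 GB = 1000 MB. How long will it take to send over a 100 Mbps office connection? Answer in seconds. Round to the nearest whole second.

File: 0.3 GB = 2400.0 Mb.
At 100 Mbps: 2400.0 / 100 = 24.0 s ≈ 24 seconds.

24 seconds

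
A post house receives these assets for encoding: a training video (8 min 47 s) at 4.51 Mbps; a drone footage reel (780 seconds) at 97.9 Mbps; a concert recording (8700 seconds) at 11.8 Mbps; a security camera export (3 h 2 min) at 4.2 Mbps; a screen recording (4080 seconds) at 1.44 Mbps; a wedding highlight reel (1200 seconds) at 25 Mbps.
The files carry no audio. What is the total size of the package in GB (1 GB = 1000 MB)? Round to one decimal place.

32.9 GB

training video: 4.510 Mbps × 527 s = 2376.8 Mb
drone footage reel: 97.900 Mbps × 780 s = 76362.0 Mb
concert recording: 11.800 Mbps × 8700 s = 102660.0 Mb
security camera export: 4.200 Mbps × 10920 s = 45864.0 Mb
screen recording: 1.440 Mbps × 4080 s = 5875.2 Mb
wedding highlight reel: 25.000 Mbps × 1200 s = 30000.0 Mb
Total: 263138.0 Mb = 32892.2 MB.
= 32.89 GB.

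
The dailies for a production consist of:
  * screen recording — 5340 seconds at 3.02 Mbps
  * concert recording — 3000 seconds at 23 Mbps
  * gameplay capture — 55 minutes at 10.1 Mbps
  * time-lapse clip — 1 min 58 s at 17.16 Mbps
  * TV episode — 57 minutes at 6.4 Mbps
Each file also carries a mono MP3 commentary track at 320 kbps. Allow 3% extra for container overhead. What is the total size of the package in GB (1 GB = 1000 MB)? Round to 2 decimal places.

Audio: 320 kbps = 0.320 Mbps.
screen recording: 3.340 Mbps × 5340 s × 1.03 = 18370.7 Mb
concert recording: 23.320 Mbps × 3000 s × 1.03 = 72058.8 Mb
gameplay capture: 10.420 Mbps × 3300 s × 1.03 = 35417.6 Mb
time-lapse clip: 17.480 Mbps × 118 s × 1.03 = 2124.5 Mb
TV episode: 6.720 Mbps × 3420 s × 1.03 = 23671.9 Mb
Total: 151643.4 Mb = 18955.4 MB.
= 18.96 GB.

18.96 GB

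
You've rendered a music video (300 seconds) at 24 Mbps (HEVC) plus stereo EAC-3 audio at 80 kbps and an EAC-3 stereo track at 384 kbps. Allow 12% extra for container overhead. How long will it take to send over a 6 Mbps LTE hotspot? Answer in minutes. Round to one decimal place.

Audio total: 80 + 384 = 464 kbps = 0.464 Mbps.
Total bitrate: 24.464 Mbps.
File: 24.464 Mbps × 300 s = 7339.2 Mb.
With 12% container overhead: ×1.12. → 8219.9 Mb.
At 6 Mbps: 8219.9 / 6 = 1370.0 s ≈ 22.8 minutes.

22.8 minutes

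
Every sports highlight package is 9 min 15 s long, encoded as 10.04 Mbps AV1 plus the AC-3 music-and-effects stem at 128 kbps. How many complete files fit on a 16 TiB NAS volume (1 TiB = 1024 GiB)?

24939

9 min 15 s = 555 s
Audio: 128 kbps = 0.128 Mbps.
Total bitrate: 10.168 Mbps.
Per item: 10.168 Mbps × 555 s = 5,643 Mb = 705.4 MB.
Capacity: 16 TiB = 140,737,488 Mb; 24939.13 items → 24939 complete.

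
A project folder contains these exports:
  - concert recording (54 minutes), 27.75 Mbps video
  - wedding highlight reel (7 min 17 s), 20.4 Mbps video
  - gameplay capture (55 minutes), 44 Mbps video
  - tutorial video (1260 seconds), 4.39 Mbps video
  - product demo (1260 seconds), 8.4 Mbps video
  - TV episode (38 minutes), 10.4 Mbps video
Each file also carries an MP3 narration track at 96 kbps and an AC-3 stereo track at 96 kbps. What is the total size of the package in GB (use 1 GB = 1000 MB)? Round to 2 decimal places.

Audio total: 96 + 96 = 192 kbps = 0.192 Mbps.
concert recording: 27.942 Mbps × 3240 s = 90532.1 Mb
wedding highlight reel: 20.592 Mbps × 437 s = 8998.7 Mb
gameplay capture: 44.192 Mbps × 3300 s = 145833.6 Mb
tutorial video: 4.582 Mbps × 1260 s = 5773.3 Mb
product demo: 8.592 Mbps × 1260 s = 10825.9 Mb
TV episode: 10.592 Mbps × 2280 s = 24149.8 Mb
Total: 286113.4 Mb = 35764.2 MB.
= 35.76 GB.

35.76 GB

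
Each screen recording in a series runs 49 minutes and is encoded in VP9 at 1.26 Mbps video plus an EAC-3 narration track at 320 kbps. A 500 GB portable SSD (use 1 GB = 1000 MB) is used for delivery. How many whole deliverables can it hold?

49 min = 2940 s
Audio: 320 kbps = 0.320 Mbps.
Total bitrate: 1.580 Mbps.
Per item: 1.580 Mbps × 2940 s = 4,645 Mb = 580.6 MB.
Capacity: 500 GB = 4,000,000 Mb; 861.10 items → 861 complete.

861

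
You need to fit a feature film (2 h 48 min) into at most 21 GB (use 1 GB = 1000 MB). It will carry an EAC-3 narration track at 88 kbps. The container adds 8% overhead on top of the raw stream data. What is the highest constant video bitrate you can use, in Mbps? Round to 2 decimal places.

15.34 Mbps

Budget: 21 GB = 168000.0 Mb.
Stream payload after overhead: 168000.0 / 1.08 = 155555.6 Mb.
2 h 48 min = 168 min = 10080 s
Total bitrate budget: 155555.6 Mb / 10080 s = 15.432 Mbps.
Audio: 88 kbps = 0.088 Mbps.
Video: 15.432 − 0.088 = 15.344 Mbps.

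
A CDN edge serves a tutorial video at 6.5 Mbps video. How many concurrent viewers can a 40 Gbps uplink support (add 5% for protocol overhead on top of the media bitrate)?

5860

On the wire with 5% overhead: 6.825 Mbps.
40 Gbps = 40,000 Mbps; 40,000 / 6.825 = 5860.81 → 5860 viewers.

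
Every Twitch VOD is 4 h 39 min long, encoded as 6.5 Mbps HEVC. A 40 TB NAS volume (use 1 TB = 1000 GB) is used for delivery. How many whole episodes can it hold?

2940

4 h 39 min = 279 min = 16740 s
Per item: 6.500 Mbps × 16740 s = 108,810 Mb = 13,601 MB.
Capacity: 40 TB = 320,000,000 Mb; 2940.91 items → 2940 complete.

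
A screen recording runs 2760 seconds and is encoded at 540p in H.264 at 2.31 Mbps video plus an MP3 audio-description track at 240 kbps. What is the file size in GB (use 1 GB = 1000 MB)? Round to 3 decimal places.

Audio: 240 kbps = 0.240 Mbps.
Total bitrate: 2.31 + 0.240 = 2.550 Mbps.
Stream data: 2.550 Mbps × 2760 s = 7038.0 Mb.
7,038 Mb ÷ 8 = 879.8 MB → 0.8798 GB.

0.880 GB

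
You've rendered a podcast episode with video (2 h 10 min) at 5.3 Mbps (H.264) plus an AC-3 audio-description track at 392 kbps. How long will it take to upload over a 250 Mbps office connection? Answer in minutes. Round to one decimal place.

2 h 10 min = 130 min = 7800 s
Audio: 392 kbps = 0.392 Mbps.
Total bitrate: 5.692 Mbps.
File: 5.692 Mbps × 7800 s = 44397.6 Mb.
At 250 Mbps: 44397.6 / 250 = 177.6 s ≈ 2.96 minutes.

3.0 minutes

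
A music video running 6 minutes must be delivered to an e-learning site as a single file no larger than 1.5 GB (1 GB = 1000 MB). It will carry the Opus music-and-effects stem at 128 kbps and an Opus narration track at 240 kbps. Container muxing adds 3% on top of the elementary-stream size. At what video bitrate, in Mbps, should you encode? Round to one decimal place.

Budget: 1.5 GB = 12000.0 Mb.
Stream payload after overhead: 12000.0 / 1.03 = 11650.5 Mb.
6 min = 360 s
Total bitrate budget: 11650.5 Mb / 360 s = 32.362 Mbps.
Audio total: 128 + 240 = 368 kbps = 0.368 Mbps.
Video: 32.362 − 0.368 = 31.994 Mbps.

32.0 Mbps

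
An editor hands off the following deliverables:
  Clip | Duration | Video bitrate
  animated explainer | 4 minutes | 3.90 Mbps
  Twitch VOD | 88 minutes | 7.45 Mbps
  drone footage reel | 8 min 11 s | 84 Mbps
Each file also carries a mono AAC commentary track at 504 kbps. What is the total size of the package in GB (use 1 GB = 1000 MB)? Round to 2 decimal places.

10.57 GB

Audio: 504 kbps = 0.504 Mbps.
animated explainer: 4.404 Mbps × 240 s = 1057.0 Mb
Twitch VOD: 7.954 Mbps × 5280 s = 41997.1 Mb
drone footage reel: 84.504 Mbps × 491 s = 41491.5 Mb
Total: 84545.5 Mb = 10568.2 MB.
= 10.57 GB.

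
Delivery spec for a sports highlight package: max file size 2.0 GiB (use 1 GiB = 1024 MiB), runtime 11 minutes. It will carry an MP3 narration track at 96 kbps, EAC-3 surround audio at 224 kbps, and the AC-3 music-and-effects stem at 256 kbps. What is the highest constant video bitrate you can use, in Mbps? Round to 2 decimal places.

25.45 Mbps

Budget: 2.0 GiB = 17179.9 Mb.
11 min = 660 s
Total bitrate budget: 17179.9 Mb / 660 s = 26.030 Mbps.
Audio total: 96 + 224 + 256 = 576 kbps = 0.576 Mbps.
Video: 26.030 − 0.576 = 25.454 Mbps.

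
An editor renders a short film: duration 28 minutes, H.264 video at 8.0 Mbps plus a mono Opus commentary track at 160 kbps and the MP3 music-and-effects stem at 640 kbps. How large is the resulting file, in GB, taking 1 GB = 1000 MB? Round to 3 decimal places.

28 min = 1680 s
Audio total: 160 + 640 = 800 kbps = 0.800 Mbps.
Total bitrate: 8.0 + 0.800 = 8.800 Mbps.
Stream data: 8.800 Mbps × 1680 s = 14784.0 Mb.
14,784 Mb ÷ 8 = 1,848 MB → 1.848 GB.

1.848 GB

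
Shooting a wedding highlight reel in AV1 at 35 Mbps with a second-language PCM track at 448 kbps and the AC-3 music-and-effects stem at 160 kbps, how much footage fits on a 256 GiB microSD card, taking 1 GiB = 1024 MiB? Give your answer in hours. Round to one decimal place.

17.2 hours

Audio total: 448 + 160 = 608 kbps = 0.608 Mbps.
Total bitrate: 35 + 0.608 = 35.608 Mbps.
Capacity: 256 GiB = 2,199,023 Mb.
Recording time: 2,199,023 / 35.608 = 61,756 s ≈ 17.2 hours.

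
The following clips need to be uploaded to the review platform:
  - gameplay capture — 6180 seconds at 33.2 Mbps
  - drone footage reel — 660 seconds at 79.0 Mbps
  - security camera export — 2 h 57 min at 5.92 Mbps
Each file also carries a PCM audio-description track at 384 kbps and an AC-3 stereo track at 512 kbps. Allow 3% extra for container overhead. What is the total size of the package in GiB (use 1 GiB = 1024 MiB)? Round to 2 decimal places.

Audio total: 384 + 512 = 896 kbps = 0.896 Mbps.
gameplay capture: 34.096 Mbps × 6180 s × 1.03 = 217034.7 Mb
drone footage reel: 79.896 Mbps × 660 s × 1.03 = 54313.3 Mb
security camera export: 6.816 Mbps × 10620 s × 1.03 = 74557.5 Mb
Total: 345905.5 Mb = 43238.2 MB.
= 40.27 GiB.

40.27 GiB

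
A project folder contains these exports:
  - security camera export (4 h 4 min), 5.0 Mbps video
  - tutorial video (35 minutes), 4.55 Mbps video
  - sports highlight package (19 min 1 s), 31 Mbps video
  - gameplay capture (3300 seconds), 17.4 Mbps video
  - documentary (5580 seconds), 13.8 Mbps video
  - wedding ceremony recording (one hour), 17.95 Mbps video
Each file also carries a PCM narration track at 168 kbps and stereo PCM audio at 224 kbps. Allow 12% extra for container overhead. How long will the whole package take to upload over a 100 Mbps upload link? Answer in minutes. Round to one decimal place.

61.4 minutes

Audio total: 168 + 224 = 392 kbps = 0.392 Mbps.
security camera export: 5.392 Mbps × 14640 s × 1.12 = 88411.5 Mb
tutorial video: 4.942 Mbps × 2100 s × 1.12 = 11623.6 Mb
sports highlight package: 31.392 Mbps × 1141 s × 1.12 = 40116.5 Mb
gameplay capture: 17.792 Mbps × 3300 s × 1.12 = 65759.2 Mb
documentary: 14.192 Mbps × 5580 s × 1.12 = 88694.3 Mb
wedding ceremony recording: 18.342 Mbps × 3600 s × 1.12 = 73954.9 Mb
Total: 368560.1 Mb = 46070.0 MB.
At 100 Mbps: 368560.1 / 100 = 3686 s ≈ 61.4 minutes.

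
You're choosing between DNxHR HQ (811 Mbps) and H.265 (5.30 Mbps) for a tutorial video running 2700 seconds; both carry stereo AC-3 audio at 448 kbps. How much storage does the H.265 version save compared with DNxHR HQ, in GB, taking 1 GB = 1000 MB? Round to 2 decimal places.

Audio: 448 kbps = 0.448 Mbps.
DNxHR HQ: 811.448 Mbps × 2700 s = 2190909.6 Mb = 273.864 GB.
H.265: 5.748 Mbps × 2700 s = 15519.6 Mb = 1.940 GB.
Saving: 273.864 − 1.940 = 271.924 GB.

271.92 GB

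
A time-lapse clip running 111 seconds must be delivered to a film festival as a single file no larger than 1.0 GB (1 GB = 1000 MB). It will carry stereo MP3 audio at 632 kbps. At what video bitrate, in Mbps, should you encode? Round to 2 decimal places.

71.44 Mbps

Budget: 1.0 GB = 8000.0 Mb.
Total bitrate budget: 8000.0 Mb / 111 s = 72.072 Mbps.
Audio: 632 kbps = 0.632 Mbps.
Video: 72.072 − 0.632 = 71.440 Mbps.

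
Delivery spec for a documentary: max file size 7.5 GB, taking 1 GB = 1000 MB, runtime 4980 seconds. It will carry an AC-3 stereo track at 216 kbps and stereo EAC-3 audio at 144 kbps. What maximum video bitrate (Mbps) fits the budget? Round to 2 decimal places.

11.69 Mbps

Budget: 7.5 GB = 60000.0 Mb.
Total bitrate budget: 60000.0 Mb / 4980 s = 12.048 Mbps.
Audio total: 216 + 144 = 360 kbps = 0.360 Mbps.
Video: 12.048 − 0.360 = 11.688 Mbps.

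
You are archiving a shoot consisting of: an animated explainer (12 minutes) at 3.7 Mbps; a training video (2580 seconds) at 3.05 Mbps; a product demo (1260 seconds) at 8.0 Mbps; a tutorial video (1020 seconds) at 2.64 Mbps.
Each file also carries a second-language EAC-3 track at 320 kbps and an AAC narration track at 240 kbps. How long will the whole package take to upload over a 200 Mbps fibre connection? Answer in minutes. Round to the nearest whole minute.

Audio total: 320 + 240 = 560 kbps = 0.560 Mbps.
animated explainer: 4.260 Mbps × 720 s = 3067.2 Mb
training video: 3.610 Mbps × 2580 s = 9313.8 Mb
product demo: 8.560 Mbps × 1260 s = 10785.6 Mb
tutorial video: 3.200 Mbps × 1020 s = 3264.0 Mb
Total: 26430.6 Mb = 3303.8 MB.
At 200 Mbps: 26430.6 / 200 = 132 s ≈ 2.2 minutes.

2 minutes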